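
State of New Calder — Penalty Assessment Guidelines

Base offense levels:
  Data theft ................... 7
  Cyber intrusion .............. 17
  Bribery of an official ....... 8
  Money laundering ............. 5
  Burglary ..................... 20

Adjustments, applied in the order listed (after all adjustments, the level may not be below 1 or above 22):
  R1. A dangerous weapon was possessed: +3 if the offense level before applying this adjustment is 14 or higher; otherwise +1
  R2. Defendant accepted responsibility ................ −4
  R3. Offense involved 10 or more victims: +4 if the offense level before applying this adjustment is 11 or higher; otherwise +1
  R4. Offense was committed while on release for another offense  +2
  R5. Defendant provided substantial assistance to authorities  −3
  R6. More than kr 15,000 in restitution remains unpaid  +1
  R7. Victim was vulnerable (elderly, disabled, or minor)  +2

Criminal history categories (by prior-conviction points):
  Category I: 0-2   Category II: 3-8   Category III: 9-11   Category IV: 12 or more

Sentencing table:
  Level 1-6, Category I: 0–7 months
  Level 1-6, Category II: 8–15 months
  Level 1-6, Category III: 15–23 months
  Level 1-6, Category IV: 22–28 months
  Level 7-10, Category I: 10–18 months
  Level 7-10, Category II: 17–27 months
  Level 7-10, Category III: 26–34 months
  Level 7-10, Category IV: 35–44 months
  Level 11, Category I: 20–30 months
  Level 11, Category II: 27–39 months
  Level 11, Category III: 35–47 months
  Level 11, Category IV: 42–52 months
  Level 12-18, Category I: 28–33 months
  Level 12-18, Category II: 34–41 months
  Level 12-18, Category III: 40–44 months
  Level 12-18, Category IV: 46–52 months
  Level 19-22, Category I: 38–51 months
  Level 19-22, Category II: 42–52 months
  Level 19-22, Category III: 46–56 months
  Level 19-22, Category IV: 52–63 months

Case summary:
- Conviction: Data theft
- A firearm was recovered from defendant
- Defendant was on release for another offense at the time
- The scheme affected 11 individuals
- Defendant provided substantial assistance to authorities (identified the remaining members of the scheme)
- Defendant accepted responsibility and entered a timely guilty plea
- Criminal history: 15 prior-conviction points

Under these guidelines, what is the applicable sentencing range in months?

22-28 months

Base offense level for data theft: 7.
R1 applies (level before this adjustment is 7 < 14, so +1): 7 + 1 = 8.
R2 applies: 8 − 4 = 4.
R3 applies (level before this adjustment is 4 < 11, so +1): 4 + 1 = 5.
R4 applies: 5 + 2 = 7.
R5 applies: 7 − 3 = 4.
R7 does not apply.
Final offense level: 4.
Criminal history: 15 prior points → Category IV (12+).
Level 4 falls in the 1-6 band.
Grid: Level 1-6 × Category IV = 22-28 months.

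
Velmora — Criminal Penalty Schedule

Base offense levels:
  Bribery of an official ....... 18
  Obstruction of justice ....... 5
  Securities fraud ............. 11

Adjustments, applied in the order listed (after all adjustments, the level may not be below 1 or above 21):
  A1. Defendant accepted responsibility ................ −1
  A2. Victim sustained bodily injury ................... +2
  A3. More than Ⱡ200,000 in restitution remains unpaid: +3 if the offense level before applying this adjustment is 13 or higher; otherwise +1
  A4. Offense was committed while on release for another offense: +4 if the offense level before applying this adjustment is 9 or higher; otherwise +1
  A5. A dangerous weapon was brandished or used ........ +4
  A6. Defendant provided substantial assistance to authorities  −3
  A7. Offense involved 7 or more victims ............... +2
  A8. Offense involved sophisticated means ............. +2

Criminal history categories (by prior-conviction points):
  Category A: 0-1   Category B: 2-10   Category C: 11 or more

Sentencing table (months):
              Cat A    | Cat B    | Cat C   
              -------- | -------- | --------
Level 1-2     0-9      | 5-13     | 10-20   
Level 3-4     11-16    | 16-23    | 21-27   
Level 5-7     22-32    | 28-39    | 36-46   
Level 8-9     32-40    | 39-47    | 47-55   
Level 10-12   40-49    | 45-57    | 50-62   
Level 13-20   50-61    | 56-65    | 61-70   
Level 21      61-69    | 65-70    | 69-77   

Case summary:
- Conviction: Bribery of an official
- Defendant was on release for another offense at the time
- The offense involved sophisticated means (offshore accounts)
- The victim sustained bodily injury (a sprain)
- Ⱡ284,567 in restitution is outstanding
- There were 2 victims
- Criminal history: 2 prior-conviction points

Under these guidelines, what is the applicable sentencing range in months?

65-70 months

Base offense level for bribery of an official: 18.
A1 does not apply.
A2 applies: 18 + 2 = 20.
A3 applies (level before this adjustment is 20 ≥ 13, so +3): 20 + 3 = 23.
A4 applies (level before this adjustment is 23 ≥ 9, so +4): 23 + 4 = 27.
A5 does not apply.
A8 applies: 27 + 2 = 29.
Level 29 exceeds the maximum of 21; capped at 21.
Final offense level: 21.
Criminal history: 2 prior points → Category B (2-10).
Level 21 falls in the 21 band.
Grid: Level 21 × Category B = 65-70 months.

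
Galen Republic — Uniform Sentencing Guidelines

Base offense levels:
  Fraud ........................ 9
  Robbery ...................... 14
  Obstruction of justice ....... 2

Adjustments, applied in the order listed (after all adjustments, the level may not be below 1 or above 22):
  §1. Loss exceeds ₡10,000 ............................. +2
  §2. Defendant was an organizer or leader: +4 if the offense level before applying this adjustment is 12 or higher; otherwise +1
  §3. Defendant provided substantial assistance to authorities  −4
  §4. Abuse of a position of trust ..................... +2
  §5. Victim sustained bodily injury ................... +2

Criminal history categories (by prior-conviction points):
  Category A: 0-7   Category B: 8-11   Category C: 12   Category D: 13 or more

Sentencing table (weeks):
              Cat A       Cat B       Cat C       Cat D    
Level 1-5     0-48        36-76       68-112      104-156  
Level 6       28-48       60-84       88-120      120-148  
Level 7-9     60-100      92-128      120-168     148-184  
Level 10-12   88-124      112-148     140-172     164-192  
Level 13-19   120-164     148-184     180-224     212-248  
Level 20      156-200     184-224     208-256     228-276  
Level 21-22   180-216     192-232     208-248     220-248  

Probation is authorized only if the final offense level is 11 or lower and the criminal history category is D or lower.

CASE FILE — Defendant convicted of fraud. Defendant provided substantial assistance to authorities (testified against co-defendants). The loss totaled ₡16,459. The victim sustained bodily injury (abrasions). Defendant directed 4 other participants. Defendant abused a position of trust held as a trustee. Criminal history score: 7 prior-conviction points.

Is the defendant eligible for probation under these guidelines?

No

Base offense level for fraud: 9.
§1 applies: 9 + 2 = 11.
§2 applies (level before this adjustment is 11 < 12, so +1): 11 + 1 = 12.
§3 applies: 12 − 4 = 8.
§4 applies: 8 + 2 = 10.
§5 applies: 10 + 2 = 12.
Final offense level: 12.
Criminal history: 7 prior points → Category A (0-7).
Level 12 falls in the 10-12 band.
Grid: Level 10-12 × Category A = 88-124 weeks.
Probation check: level 12 > 11 and category A ≤ D → not eligible.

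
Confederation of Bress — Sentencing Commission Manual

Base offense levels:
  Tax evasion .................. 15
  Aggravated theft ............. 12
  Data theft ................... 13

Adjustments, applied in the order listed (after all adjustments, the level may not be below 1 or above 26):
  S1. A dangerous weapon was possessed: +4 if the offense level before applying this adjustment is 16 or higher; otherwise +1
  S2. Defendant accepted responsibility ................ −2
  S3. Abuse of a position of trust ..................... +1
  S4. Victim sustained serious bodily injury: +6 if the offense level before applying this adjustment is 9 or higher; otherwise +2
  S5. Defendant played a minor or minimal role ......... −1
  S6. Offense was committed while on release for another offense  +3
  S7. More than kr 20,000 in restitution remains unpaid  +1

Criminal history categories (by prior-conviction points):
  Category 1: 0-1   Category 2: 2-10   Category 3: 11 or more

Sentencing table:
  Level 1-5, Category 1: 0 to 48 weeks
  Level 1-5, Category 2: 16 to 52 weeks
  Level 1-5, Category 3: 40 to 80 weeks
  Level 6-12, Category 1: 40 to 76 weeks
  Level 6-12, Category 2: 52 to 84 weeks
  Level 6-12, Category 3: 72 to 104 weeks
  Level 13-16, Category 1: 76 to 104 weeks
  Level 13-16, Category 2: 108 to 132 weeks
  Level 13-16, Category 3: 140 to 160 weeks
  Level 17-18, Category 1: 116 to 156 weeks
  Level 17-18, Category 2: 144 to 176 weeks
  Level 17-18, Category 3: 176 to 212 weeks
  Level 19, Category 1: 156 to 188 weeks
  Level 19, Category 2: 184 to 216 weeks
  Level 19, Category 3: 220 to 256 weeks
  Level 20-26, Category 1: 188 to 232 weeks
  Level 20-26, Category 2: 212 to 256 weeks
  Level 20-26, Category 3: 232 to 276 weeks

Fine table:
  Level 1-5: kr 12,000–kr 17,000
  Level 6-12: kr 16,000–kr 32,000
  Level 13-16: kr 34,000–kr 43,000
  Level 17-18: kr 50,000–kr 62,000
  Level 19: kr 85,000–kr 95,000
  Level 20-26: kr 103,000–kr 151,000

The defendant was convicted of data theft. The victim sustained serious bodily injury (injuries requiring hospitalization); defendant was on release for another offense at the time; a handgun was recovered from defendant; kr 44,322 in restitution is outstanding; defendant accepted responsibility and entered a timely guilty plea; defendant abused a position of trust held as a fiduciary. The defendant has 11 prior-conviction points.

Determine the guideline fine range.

Base offense level for data theft: 13.
S1 applies (level before this adjustment is 13 < 16, so +1): 13 + 1 = 14.
S2 applies: 14 − 2 = 12.
S3 applies: 12 + 1 = 13.
S4 applies (level before this adjustment is 13 ≥ 9, so +6): 13 + 6 = 19.
S5 does not apply.
S6 applies: 19 + 3 = 22.
S7 applies: 22 + 1 = 23.
Final offense level: 23.
Level 23 falls in the 20-26 band.
Fine table: Level 20-26 → kr 103,000–kr 151,000.

kr 103,000–kr 151,000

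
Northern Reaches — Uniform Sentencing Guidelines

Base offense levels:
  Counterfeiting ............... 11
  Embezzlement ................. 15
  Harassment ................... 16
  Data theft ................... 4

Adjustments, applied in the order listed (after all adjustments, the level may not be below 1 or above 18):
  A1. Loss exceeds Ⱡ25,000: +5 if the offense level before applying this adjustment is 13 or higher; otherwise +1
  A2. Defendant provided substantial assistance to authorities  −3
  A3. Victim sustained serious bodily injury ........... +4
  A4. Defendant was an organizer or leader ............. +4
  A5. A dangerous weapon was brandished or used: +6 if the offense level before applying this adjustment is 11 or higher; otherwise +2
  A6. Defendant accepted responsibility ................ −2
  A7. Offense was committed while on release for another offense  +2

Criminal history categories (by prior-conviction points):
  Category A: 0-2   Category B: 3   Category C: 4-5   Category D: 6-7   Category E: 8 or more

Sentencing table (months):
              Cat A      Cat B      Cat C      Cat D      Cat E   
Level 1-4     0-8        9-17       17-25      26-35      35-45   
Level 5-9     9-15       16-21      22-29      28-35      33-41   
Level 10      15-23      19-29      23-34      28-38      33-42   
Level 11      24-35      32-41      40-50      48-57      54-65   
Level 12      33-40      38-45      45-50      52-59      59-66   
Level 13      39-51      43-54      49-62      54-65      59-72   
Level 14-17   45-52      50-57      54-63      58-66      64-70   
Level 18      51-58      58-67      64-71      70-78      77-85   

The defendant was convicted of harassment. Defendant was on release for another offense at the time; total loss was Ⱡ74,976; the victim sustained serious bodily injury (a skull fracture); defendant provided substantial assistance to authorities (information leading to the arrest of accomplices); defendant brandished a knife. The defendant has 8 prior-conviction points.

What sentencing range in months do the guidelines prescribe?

77-85 months

Base offense level for harassment: 16.
A1 applies (level before this adjustment is 16 ≥ 13, so +5): 16 + 5 = 21.
A2 applies: 21 − 3 = 18.
A3 applies: 18 + 4 = 22.
A4 does not apply.
A5 applies (level before this adjustment is 22 ≥ 11, so +6): 22 + 6 = 28.
A7 applies: 28 + 2 = 30.
Level 30 exceeds the maximum of 18; capped at 18.
Final offense level: 18.
Criminal history: 8 prior points → Category E (8+).
Level 18 falls in the 18 band.
Grid: Level 18 × Category E = 77-85 months.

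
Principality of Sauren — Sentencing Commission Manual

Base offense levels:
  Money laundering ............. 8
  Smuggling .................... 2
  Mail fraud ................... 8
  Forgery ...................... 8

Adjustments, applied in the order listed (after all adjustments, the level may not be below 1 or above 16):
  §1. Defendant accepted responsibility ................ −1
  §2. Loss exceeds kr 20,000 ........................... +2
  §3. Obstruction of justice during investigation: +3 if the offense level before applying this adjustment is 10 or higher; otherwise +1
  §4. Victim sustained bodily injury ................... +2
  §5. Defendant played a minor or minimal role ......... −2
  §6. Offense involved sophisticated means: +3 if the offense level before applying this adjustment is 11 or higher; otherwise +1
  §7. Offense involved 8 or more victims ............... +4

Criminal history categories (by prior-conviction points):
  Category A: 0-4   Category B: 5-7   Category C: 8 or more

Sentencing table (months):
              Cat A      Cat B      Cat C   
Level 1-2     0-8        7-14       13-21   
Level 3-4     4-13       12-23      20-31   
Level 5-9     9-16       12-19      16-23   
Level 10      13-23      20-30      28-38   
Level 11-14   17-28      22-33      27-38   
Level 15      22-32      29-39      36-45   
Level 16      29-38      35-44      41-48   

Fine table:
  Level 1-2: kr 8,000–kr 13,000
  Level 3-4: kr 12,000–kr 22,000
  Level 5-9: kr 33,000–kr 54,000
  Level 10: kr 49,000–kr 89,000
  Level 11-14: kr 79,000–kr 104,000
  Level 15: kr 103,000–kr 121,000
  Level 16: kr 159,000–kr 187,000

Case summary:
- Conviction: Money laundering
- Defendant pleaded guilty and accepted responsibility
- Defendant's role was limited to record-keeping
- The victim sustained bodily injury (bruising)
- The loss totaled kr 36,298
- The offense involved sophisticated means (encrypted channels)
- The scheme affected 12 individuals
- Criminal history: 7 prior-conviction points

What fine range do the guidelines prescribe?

Base offense level for money laundering: 8.
§1 applies: 8 − 1 = 7.
§2 applies: 7 + 2 = 9.
§4 applies: 9 + 2 = 11.
§5 applies: 11 − 2 = 9.
§6 applies (level before this adjustment is 9 < 11, so +1): 9 + 1 = 10.
§7 applies: 10 + 4 = 14.
Final offense level: 14.
Level 14 falls in the 11-14 band.
Fine table: Level 11-14 → kr 79,000–kr 104,000.

kr 79,000–kr 104,000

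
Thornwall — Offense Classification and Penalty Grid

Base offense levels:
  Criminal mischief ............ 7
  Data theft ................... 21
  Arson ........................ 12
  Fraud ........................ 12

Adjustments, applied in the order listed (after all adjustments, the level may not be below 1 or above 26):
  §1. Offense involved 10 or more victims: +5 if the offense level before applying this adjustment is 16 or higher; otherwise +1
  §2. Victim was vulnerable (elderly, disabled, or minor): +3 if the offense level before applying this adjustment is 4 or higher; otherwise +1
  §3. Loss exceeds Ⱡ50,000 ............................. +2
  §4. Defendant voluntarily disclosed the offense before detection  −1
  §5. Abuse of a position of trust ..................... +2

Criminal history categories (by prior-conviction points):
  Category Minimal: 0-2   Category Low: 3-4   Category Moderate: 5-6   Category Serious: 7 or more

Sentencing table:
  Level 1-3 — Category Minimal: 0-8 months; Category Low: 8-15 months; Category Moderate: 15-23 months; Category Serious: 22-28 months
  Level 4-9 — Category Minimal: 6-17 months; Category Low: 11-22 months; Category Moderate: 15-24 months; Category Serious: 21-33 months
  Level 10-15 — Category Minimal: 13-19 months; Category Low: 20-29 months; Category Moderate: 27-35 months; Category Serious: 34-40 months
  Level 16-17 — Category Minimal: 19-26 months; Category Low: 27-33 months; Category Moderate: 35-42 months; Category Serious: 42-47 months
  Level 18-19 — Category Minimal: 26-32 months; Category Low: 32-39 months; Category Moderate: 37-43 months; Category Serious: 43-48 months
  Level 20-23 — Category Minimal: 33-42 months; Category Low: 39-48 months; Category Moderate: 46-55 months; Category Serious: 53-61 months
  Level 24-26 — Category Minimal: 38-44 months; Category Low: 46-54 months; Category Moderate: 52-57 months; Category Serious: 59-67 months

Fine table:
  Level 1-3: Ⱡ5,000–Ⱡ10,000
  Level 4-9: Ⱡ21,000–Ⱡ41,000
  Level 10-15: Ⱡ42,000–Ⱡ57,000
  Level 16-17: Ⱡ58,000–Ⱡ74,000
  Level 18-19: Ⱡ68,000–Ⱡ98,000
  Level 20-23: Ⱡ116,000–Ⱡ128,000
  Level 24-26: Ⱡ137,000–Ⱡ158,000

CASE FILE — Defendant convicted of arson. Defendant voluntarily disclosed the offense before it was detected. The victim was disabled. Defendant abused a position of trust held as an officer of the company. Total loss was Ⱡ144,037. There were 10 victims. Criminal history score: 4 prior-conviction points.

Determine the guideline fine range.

Ⱡ68,000–Ⱡ98,000

Base offense level for arson: 12.
§1 applies (level before this adjustment is 12 < 16, so +1): 12 + 1 = 13.
§2 applies (level before this adjustment is 13 ≥ 4, so +3): 13 + 3 = 16.
§3 applies: 16 + 2 = 18.
§4 applies: 18 − 1 = 17.
§5 applies: 17 + 2 = 19.
Final offense level: 19.
Level 19 falls in the 18-19 band.
Fine table: Level 18-19 → Ⱡ68,000–Ⱡ98,000.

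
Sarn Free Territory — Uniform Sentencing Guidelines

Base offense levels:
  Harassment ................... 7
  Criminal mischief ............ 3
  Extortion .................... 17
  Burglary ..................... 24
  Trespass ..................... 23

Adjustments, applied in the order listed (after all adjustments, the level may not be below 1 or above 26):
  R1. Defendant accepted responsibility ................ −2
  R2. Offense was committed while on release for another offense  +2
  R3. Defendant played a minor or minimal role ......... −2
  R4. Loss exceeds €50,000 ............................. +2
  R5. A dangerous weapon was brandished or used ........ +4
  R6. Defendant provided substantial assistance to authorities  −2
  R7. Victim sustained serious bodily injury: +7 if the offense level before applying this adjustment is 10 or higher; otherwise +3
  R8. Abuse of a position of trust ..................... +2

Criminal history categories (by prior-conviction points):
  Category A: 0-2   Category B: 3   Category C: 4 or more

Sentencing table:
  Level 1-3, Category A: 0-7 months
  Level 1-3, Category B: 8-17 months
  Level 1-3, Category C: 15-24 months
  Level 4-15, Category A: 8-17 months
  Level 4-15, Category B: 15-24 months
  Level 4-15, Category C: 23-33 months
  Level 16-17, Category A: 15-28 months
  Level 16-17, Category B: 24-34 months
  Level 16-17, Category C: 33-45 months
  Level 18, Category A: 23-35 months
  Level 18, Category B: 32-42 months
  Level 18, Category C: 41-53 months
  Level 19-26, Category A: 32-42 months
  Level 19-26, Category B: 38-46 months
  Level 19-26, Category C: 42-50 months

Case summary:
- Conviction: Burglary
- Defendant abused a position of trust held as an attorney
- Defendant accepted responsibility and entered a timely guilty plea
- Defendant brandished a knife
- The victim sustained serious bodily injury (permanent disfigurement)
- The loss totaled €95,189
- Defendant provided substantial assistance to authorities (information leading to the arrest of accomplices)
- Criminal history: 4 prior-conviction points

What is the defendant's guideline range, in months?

Base offense level for burglary: 24.
R1 applies: 24 − 2 = 22.
R2 does not apply.
R4 applies: 22 + 2 = 24.
R5 applies: 24 + 4 = 28.
R6 applies: 28 − 2 = 26.
R7 applies (level before this adjustment is 26 ≥ 10, so +7): 26 + 7 = 33.
R8 applies: 33 + 2 = 35.
Level 35 exceeds the maximum of 26; capped at 26.
Final offense level: 26.
Criminal history: 4 prior points → Category C (4+).
Level 26 falls in the 19-26 band.
Grid: Level 19-26 × Category C = 42-50 months.

42-50 months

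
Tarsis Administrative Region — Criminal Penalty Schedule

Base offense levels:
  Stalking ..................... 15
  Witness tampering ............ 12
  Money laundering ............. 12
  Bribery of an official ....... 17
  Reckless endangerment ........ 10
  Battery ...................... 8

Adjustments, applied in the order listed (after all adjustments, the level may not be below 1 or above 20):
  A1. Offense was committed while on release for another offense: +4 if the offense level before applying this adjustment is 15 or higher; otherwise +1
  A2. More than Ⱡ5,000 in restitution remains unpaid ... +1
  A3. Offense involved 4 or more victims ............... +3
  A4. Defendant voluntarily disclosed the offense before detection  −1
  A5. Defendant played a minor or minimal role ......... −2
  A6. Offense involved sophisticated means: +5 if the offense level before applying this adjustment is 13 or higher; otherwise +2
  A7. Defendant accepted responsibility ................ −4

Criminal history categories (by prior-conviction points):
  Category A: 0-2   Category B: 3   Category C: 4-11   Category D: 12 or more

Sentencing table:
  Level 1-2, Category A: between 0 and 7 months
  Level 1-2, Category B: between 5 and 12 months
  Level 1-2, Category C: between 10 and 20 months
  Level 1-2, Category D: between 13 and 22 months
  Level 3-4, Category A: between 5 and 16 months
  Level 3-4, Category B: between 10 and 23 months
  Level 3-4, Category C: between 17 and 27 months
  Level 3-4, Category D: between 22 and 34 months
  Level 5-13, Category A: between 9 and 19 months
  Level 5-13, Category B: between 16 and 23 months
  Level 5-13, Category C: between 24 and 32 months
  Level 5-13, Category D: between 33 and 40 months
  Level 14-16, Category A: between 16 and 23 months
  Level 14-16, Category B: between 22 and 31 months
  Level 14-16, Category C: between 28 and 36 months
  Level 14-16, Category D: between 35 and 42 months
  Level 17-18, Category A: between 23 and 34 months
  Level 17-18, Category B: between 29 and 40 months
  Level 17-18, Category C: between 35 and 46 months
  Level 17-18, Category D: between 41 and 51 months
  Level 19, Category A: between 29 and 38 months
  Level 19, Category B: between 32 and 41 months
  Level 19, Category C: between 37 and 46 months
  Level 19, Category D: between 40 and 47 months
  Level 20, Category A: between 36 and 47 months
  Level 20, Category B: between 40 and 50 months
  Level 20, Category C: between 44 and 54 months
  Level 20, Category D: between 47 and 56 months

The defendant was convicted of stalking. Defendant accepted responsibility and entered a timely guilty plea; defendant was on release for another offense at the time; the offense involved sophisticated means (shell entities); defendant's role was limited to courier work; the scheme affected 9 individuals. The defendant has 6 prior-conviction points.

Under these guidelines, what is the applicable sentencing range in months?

Base offense level for stalking: 15.
A1 applies (level before this adjustment is 15 ≥ 15, so +4): 15 + 4 = 19.
A2 does not apply.
A3 applies: 19 + 3 = 22.
A5 applies: 22 − 2 = 20.
A6 applies (level before this adjustment is 20 ≥ 13, so +5): 20 + 5 = 25.
A7 applies: 25 − 4 = 21.
Level 21 exceeds the maximum of 20; capped at 20.
Final offense level: 20.
Criminal history: 6 prior points → Category C (4-11).
Level 20 falls in the 20 band.
Grid: Level 20 × Category C = 44-54 months.

44-54 months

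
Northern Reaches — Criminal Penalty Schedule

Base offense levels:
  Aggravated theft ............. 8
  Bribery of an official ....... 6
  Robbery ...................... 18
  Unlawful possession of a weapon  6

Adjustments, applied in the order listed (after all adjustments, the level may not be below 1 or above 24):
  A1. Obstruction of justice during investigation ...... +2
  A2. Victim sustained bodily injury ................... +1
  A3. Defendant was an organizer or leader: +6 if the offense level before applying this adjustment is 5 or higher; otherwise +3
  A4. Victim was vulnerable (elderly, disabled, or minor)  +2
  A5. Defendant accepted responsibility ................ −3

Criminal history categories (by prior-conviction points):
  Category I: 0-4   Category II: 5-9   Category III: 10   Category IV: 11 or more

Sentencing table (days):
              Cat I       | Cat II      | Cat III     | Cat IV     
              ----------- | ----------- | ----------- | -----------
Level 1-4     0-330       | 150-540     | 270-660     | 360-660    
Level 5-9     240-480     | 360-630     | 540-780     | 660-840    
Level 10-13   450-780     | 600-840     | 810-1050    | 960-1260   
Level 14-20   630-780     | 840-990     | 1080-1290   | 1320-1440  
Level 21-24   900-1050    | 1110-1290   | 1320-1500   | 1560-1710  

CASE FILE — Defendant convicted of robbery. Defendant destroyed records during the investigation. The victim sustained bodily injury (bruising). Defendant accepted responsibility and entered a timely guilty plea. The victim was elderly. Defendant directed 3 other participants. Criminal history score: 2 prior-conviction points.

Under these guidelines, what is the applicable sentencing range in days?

Base offense level for robbery: 18.
A1 applies: 18 + 2 = 20.
A2 applies: 20 + 1 = 21.
A3 applies (level before this adjustment is 21 ≥ 5, so +6): 21 + 6 = 27.
A4 applies: 27 + 2 = 29.
A5 applies: 29 − 3 = 26.
Level 26 exceeds the maximum of 24; capped at 24.
Final offense level: 24.
Criminal history: 2 prior points → Category I (0-4).
Level 24 falls in the 21-24 band.
Grid: Level 21-24 × Category I = 900-1050 days.

900-1050 days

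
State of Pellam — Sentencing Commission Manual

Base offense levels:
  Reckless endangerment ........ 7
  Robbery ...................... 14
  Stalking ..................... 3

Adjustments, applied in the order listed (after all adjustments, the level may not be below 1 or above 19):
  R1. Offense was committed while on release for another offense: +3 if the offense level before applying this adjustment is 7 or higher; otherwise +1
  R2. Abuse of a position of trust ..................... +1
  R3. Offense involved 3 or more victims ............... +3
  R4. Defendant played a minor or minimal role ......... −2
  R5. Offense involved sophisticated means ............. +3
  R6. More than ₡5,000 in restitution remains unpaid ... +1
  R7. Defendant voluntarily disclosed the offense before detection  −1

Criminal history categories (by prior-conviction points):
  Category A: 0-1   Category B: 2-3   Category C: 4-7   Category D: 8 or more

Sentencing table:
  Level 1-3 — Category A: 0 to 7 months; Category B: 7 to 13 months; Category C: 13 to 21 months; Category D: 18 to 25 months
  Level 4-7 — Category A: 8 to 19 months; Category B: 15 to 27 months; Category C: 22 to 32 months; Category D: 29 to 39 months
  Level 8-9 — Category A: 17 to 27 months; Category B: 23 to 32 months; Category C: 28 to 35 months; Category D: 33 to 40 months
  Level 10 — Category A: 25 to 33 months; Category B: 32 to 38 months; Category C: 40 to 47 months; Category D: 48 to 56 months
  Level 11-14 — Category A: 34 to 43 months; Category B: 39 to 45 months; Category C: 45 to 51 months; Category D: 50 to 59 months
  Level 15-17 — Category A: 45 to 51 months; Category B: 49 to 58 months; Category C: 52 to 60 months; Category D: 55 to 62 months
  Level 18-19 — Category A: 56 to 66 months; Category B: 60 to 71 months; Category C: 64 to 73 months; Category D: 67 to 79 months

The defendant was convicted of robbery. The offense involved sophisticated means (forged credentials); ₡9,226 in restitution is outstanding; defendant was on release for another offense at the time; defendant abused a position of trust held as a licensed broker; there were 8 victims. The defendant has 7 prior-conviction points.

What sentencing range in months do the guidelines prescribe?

Base offense level for robbery: 14.
R1 applies (level before this adjustment is 14 ≥ 7, so +3): 14 + 3 = 17.
R2 applies: 17 + 1 = 18.
R3 applies: 18 + 3 = 21.
R4 does not apply.
R5 applies: 21 + 3 = 24.
R6 applies: 24 + 1 = 25.
R7 does not apply.
Level 25 exceeds the maximum of 19; capped at 19.
Final offense level: 19.
Criminal history: 7 prior points → Category C (4-7).
Level 19 falls in the 18-19 band.
Grid: Level 18-19 × Category C = 64-73 months.

64-73 months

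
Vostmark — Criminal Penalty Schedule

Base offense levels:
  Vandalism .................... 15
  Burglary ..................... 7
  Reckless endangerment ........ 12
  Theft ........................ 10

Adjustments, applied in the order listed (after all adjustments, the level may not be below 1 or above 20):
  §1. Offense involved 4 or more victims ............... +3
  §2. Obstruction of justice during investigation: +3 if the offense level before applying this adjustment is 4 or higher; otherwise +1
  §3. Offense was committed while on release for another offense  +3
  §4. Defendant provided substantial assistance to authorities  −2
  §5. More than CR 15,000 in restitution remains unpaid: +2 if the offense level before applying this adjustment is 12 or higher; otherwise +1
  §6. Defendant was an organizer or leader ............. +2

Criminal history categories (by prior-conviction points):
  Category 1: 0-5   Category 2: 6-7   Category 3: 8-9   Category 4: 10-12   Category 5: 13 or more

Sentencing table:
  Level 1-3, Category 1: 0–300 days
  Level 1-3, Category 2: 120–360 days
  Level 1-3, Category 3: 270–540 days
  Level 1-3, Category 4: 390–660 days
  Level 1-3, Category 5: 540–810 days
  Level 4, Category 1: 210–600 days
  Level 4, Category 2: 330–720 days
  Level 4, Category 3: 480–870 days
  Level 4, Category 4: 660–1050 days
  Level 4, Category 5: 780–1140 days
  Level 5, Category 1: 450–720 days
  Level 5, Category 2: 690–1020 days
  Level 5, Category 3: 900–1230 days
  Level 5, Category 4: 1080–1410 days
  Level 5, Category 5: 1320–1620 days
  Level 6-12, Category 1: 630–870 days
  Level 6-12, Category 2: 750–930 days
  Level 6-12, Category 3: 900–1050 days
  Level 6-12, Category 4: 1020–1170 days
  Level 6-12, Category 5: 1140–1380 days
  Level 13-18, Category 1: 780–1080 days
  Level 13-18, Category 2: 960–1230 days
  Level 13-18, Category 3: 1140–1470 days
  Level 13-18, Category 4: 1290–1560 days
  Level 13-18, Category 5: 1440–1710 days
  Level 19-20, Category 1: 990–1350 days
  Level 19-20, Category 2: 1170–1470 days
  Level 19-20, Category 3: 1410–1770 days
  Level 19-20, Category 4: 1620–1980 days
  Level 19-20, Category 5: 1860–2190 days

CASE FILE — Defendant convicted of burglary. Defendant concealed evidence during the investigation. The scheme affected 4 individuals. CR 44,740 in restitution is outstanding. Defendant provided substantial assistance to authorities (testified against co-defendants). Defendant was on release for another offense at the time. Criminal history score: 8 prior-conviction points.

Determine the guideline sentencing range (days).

Base offense level for burglary: 7.
§1 applies: 7 + 3 = 10.
§2 applies (level before this adjustment is 10 ≥ 4, so +3): 10 + 3 = 13.
§3 applies: 13 + 3 = 16.
§4 applies: 16 − 2 = 14.
§5 applies (level before this adjustment is 14 ≥ 12, so +2): 14 + 2 = 16.
§6 does not apply.
Final offense level: 16.
Criminal history: 8 prior points → Category 3 (8-9).
Level 16 falls in the 13-18 band.
Grid: Level 13-18 × Category 3 = 1140-1470 days.

1140-1470 days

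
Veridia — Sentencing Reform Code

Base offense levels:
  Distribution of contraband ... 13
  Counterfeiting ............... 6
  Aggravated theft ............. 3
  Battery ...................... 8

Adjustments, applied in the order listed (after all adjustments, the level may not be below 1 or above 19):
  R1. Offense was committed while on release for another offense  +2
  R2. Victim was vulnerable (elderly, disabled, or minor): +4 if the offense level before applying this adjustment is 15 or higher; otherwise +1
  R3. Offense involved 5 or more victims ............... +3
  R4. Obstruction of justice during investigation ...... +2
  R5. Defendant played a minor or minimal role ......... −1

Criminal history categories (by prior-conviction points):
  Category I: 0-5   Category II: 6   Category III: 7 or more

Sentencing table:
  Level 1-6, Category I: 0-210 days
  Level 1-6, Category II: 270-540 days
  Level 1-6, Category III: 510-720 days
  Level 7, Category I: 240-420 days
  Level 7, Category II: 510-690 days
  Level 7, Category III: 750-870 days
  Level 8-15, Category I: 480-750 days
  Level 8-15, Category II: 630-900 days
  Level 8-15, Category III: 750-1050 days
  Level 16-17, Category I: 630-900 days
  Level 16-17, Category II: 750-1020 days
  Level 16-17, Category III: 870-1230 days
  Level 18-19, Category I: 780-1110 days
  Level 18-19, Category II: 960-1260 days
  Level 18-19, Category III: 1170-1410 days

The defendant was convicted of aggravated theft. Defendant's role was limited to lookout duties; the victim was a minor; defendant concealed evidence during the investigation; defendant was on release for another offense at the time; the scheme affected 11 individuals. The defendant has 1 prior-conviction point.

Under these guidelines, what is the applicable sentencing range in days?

Base offense level for aggravated theft: 3.
R1 applies: 3 + 2 = 5.
R2 applies (level before this adjustment is 5 < 15, so +1): 5 + 1 = 6.
R3 applies: 6 + 3 = 9.
R4 applies: 9 + 2 = 11.
R5 applies: 11 − 1 = 10.
Final offense level: 10.
Criminal history: 1 prior point → Category I (0-5).
Level 10 falls in the 8-15 band.
Grid: Level 8-15 × Category I = 480-750 days.

480-750 days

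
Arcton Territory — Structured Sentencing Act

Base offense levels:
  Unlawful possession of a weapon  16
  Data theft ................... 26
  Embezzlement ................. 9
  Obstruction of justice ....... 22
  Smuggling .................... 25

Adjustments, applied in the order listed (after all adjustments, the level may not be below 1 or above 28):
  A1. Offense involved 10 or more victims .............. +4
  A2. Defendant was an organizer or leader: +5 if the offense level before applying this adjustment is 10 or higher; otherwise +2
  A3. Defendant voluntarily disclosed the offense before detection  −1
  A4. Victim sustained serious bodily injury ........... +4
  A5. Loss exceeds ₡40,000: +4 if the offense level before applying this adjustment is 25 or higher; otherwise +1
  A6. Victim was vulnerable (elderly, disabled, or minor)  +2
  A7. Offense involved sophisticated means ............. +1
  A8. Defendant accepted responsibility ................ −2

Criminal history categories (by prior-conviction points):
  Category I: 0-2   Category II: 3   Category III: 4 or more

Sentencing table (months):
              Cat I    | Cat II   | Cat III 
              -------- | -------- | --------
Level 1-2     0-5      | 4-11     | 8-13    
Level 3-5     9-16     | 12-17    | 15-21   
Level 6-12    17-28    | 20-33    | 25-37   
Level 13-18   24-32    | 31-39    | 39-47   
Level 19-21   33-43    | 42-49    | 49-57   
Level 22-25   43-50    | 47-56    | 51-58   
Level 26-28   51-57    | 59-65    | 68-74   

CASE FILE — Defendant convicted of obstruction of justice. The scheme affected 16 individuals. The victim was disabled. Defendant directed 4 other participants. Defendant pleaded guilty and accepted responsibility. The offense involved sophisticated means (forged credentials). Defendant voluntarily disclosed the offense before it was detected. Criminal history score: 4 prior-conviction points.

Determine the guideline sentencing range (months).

68-74 months

Base offense level for obstruction of justice: 22.
A1 applies: 22 + 4 = 26.
A2 applies (level before this adjustment is 26 ≥ 10, so +5): 26 + 5 = 31.
A3 applies: 31 − 1 = 30.
A4 does not apply.
A6 applies: 30 + 2 = 32.
A7 applies: 32 + 1 = 33.
A8 applies: 33 − 2 = 31.
Level 31 exceeds the maximum of 28; capped at 28.
Final offense level: 28.
Criminal history: 4 prior points → Category III (4+).
Level 28 falls in the 26-28 band.
Grid: Level 26-28 × Category III = 68-74 months.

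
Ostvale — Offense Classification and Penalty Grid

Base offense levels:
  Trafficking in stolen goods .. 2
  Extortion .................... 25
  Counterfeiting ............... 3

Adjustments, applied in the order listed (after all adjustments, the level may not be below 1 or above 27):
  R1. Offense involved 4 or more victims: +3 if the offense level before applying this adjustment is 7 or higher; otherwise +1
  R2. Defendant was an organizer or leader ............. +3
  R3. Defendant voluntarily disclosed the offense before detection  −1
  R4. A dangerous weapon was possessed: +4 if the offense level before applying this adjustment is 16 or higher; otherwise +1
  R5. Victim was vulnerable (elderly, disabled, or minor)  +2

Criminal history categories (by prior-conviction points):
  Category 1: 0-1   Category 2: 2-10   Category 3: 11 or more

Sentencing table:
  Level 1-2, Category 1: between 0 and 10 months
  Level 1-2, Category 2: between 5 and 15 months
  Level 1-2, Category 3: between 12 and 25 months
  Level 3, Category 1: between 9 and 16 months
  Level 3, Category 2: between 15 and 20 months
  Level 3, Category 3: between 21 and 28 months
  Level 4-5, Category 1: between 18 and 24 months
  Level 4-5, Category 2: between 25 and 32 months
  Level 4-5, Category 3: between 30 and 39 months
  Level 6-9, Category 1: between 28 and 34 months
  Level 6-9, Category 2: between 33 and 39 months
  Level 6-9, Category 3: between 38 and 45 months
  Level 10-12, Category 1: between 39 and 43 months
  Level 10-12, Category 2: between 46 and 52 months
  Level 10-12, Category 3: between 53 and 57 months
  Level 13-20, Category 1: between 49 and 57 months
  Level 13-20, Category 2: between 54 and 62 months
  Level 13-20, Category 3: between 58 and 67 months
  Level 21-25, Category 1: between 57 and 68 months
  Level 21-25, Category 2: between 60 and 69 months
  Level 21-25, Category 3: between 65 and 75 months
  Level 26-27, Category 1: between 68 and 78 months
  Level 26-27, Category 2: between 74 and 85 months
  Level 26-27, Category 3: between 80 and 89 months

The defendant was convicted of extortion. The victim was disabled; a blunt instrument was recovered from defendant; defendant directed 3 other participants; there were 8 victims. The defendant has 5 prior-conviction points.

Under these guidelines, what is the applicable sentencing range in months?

74-85 months

Base offense level for extortion: 25.
R1 applies (level before this adjustment is 25 ≥ 7, so +3): 25 + 3 = 28.
R2 applies: 28 + 3 = 31.
R4 applies (level before this adjustment is 31 ≥ 16, so +4): 31 + 4 = 35.
R5 applies: 35 + 2 = 37.
Level 37 exceeds the maximum of 27; capped at 27.
Final offense level: 27.
Criminal history: 5 prior points → Category 2 (2-10).
Level 27 falls in the 26-27 band.
Grid: Level 26-27 × Category 2 = 74-85 months.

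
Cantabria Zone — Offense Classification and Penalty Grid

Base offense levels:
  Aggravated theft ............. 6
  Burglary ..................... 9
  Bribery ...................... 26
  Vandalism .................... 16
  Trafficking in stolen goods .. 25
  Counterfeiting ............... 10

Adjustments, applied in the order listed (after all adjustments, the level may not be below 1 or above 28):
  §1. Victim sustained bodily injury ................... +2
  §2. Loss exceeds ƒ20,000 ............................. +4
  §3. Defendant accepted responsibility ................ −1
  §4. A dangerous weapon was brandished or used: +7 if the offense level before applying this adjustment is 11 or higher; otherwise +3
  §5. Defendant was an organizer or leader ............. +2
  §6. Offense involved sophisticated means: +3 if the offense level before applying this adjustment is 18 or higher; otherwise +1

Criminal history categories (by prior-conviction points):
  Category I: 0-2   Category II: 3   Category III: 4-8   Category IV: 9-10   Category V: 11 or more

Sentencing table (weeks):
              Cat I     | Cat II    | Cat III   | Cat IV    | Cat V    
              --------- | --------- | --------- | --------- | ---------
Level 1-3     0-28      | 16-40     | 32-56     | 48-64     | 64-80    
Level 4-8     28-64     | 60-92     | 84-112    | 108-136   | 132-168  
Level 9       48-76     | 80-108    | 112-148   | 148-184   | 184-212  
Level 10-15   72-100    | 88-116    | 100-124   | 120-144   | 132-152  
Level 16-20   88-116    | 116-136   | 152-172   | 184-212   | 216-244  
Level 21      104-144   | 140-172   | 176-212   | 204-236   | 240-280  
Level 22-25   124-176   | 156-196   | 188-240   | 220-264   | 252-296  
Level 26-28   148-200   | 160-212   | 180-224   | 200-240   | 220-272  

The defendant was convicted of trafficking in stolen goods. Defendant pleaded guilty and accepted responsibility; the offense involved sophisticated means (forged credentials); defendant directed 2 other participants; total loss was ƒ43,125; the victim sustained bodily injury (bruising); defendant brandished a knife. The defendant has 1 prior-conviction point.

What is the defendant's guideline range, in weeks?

148-200 weeks

Base offense level for trafficking in stolen goods: 25.
§1 applies: 25 + 2 = 27.
§2 applies: 27 + 4 = 31.
§3 applies: 31 − 1 = 30.
§4 applies (level before this adjustment is 30 ≥ 11, so +7): 30 + 7 = 37.
§5 applies: 37 + 2 = 39.
§6 applies (level before this adjustment is 39 ≥ 18, so +3): 39 + 3 = 42.
Level 42 exceeds the maximum of 28; capped at 28.
Final offense level: 28.
Criminal history: 1 prior point → Category I (0-2).
Level 28 falls in the 26-28 band.
Grid: Level 26-28 × Category I = 148-200 weeks.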